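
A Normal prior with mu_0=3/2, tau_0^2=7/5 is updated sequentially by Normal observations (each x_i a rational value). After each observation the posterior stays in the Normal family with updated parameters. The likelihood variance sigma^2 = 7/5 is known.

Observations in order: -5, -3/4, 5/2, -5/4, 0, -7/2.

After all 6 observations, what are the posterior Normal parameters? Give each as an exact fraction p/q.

mu_0=-13/14, tau_0^2=1/5

obs 1: x=-5 → posterior Normal(-7/4, 7/10)
obs 2: x=-3/4 → posterior Normal(-17/12, 7/15)
obs 3: x=5/2 → posterior Normal(-7/16, 7/20)
obs 4: x=-5/4 → posterior Normal(-3/5, 7/25)
obs 5: x=0 → posterior Normal(-1/2, 7/30)
obs 6: x=-7/2 → posterior Normal(-13/14, 1/5)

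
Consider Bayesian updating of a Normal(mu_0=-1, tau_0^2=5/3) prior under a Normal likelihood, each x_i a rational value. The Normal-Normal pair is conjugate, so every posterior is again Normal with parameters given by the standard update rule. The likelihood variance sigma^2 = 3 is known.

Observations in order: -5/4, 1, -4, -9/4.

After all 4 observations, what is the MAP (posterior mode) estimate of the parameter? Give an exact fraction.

obs 1: x=-5/4 → posterior Normal(-61/56, 15/14)
obs 2: x=1 → posterior Normal(-41/76, 15/19)
obs 3: x=-4 → posterior Normal(-121/96, 5/8)
obs 4: x=-9/4 → posterior Normal(-83/58, 15/29)

-83/58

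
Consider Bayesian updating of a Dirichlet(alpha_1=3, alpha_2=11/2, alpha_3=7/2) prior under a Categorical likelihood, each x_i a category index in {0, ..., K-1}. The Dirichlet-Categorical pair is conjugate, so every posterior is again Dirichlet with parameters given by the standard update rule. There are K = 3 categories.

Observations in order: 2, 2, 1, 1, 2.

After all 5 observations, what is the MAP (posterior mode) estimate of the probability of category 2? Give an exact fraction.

11/28

obs 1: x=2 → posterior Dirichlet(3, 11/2, 9/2)
obs 2: x=2 → posterior Dirichlet(3, 11/2, 11/2)
obs 3: x=1 → posterior Dirichlet(3, 13/2, 11/2)
obs 4: x=1 → posterior Dirichlet(3, 15/2, 11/2)
obs 5: x=2 → posterior Dirichlet(3, 15/2, 13/2)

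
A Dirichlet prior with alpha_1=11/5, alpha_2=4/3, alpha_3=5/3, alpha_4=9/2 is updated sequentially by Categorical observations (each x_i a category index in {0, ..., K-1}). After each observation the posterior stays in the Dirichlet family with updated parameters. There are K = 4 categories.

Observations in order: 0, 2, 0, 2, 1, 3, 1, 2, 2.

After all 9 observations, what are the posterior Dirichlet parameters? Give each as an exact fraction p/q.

alpha_1=21/5, alpha_2=10/3, alpha_3=17/3, alpha_4=11/2

obs 1: x=0 → posterior Dirichlet(16/5, 4/3, 5/3, 9/2)
obs 2: x=2 → posterior Dirichlet(16/5, 4/3, 8/3, 9/2)
obs 3: x=0 → posterior Dirichlet(21/5, 4/3, 8/3, 9/2)
obs 4: x=2 → posterior Dirichlet(21/5, 4/3, 11/3, 9/2)
obs 5: x=1 → posterior Dirichlet(21/5, 7/3, 11/3, 9/2)
obs 6: x=3 → posterior Dirichlet(21/5, 7/3, 11/3, 11/2)
obs 7: x=1 → posterior Dirichlet(21/5, 10/3, 11/3, 11/2)
obs 8: x=2 → posterior Dirichlet(21/5, 10/3, 14/3, 11/2)
obs 9: x=2 → posterior Dirichlet(21/5, 10/3, 17/3, 11/2)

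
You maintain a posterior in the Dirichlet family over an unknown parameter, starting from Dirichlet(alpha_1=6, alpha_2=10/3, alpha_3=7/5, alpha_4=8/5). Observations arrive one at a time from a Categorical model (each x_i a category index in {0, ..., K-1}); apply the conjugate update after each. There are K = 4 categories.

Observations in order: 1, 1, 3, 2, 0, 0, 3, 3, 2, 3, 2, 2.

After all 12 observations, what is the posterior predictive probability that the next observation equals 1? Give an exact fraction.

16/73

obs 1: x=1 → posterior Dirichlet(6, 13/3, 7/5, 8/5)
obs 2: x=1 → posterior Dirichlet(6, 16/3, 7/5, 8/5)
obs 3: x=3 → posterior Dirichlet(6, 16/3, 7/5, 13/5)
obs 4: x=2 → posterior Dirichlet(6, 16/3, 12/5, 13/5)
obs 5: x=0 → posterior Dirichlet(7, 16/3, 12/5, 13/5)
obs 6: x=0 → posterior Dirichlet(8, 16/3, 12/5, 13/5)
obs 7: x=3 → posterior Dirichlet(8, 16/3, 12/5, 18/5)
obs 8: x=3 → posterior Dirichlet(8, 16/3, 12/5, 23/5)
obs 9: x=2 → posterior Dirichlet(8, 16/3, 17/5, 23/5)
obs 10: x=3 → posterior Dirichlet(8, 16/3, 17/5, 28/5)
obs 11: x=2 → posterior Dirichlet(8, 16/3, 22/5, 28/5)
obs 12: x=2 → posterior Dirichlet(8, 16/3, 27/5, 28/5)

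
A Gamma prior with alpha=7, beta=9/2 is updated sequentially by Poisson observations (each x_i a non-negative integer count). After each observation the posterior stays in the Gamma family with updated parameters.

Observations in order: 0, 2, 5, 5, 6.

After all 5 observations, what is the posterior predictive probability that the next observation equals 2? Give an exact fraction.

obs 1: x=0 → posterior Gamma(7, 11/2)
obs 2: x=2 → posterior Gamma(9, 13/2)
obs 3: x=5 → posterior Gamma(14, 15/2)
obs 4: x=5 → posterior Gamma(19, 17/2)
obs 5: x=6 → posterior Gamma(25, 19/2)

120999444394732916397592493364648700/501096025171921401632658604207540941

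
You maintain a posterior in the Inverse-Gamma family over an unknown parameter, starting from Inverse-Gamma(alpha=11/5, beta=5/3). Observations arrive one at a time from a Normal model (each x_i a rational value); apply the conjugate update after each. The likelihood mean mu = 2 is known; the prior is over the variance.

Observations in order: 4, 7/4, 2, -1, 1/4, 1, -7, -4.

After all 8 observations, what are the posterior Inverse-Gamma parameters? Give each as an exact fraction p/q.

obs 1: x=4 → posterior Inverse-Gamma(27/10, 11/3)
obs 2: x=7/4 → posterior Inverse-Gamma(16/5, 355/96)
obs 3: x=2 → posterior Inverse-Gamma(37/10, 355/96)
obs 4: x=-1 → posterior Inverse-Gamma(21/5, 787/96)
obs 5: x=1/4 → posterior Inverse-Gamma(47/10, 467/48)
obs 6: x=1 → posterior Inverse-Gamma(26/5, 491/48)
obs 7: x=-7 → posterior Inverse-Gamma(57/10, 2435/48)
obs 8: x=-4 → posterior Inverse-Gamma(31/5, 3299/48)

alpha=31/5, beta=3299/48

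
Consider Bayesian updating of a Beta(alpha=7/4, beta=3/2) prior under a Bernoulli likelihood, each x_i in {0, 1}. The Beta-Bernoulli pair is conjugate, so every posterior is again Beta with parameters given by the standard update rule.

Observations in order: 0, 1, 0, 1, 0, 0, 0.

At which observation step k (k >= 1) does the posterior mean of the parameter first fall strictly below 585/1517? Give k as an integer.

k = 7

obs 1: x=0 → posterior Beta(7/4, 5/2)
obs 2: x=1 → posterior Beta(11/4, 5/2)
obs 3: x=0 → posterior Beta(11/4, 7/2)
obs 4: x=1 → posterior Beta(15/4, 7/2)
obs 5: x=0 → posterior Beta(15/4, 9/2)
obs 6: x=0 → posterior Beta(15/4, 11/2)
obs 7: x=0 → posterior Beta(15/4, 13/2)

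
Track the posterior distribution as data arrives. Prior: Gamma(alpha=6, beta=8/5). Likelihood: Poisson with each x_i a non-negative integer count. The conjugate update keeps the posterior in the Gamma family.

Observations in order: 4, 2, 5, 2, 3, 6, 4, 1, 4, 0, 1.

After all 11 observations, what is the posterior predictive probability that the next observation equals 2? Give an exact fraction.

4392371812872901004887259062659193768708991935543271381525574811913749725/19969008794583656779033028746794280878790684292734333274333098048409829376

obs 1: x=4 → posterior Gamma(10, 13/5)
obs 2: x=2 → posterior Gamma(12, 18/5)
obs 3: x=5 → posterior Gamma(17, 23/5)
obs 4: x=2 → posterior Gamma(19, 28/5)
obs 5: x=3 → posterior Gamma(22, 33/5)
obs 6: x=6 → posterior Gamma(28, 38/5)
obs 7: x=4 → posterior Gamma(32, 43/5)
obs 8: x=1 → posterior Gamma(33, 48/5)
obs 9: x=4 → posterior Gamma(37, 53/5)
obs 10: x=0 → posterior Gamma(37, 58/5)
obs 11: x=1 → posterior Gamma(38, 63/5)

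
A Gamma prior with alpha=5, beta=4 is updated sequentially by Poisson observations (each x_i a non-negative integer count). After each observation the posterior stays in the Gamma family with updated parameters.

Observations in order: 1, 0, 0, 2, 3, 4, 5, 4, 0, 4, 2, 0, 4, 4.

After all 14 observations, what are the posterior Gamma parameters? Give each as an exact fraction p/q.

obs 1: x=1 → posterior Gamma(6, 5)
obs 2: x=0 → posterior Gamma(6, 6)
obs 3: x=0 → posterior Gamma(6, 7)
obs 4: x=2 → posterior Gamma(8, 8)
obs 5: x=3 → posterior Gamma(11, 9)
obs 6: x=4 → posterior Gamma(15, 10)
obs 7: x=5 → posterior Gamma(20, 11)
obs 8: x=4 → posterior Gamma(24, 12)
obs 9: x=0 → posterior Gamma(24, 13)
obs 10: x=4 → posterior Gamma(28, 14)
obs 11: x=2 → posterior Gamma(30, 15)
obs 12: x=0 → posterior Gamma(30, 16)
obs 13: x=4 → posterior Gamma(34, 17)
obs 14: x=4 → posterior Gamma(38, 18)

alpha=38, beta=18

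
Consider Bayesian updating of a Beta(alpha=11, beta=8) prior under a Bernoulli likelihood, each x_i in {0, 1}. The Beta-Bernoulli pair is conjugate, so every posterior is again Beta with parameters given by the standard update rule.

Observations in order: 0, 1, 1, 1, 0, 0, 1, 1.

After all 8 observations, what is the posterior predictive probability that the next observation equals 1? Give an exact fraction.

16/27

obs 1: x=0 → posterior Beta(11, 9)
obs 2: x=1 → posterior Beta(12, 9)
obs 3: x=1 → posterior Beta(13, 9)
obs 4: x=1 → posterior Beta(14, 9)
obs 5: x=0 → posterior Beta(14, 10)
obs 6: x=0 → posterior Beta(14, 11)
obs 7: x=1 → posterior Beta(15, 11)
obs 8: x=1 → posterior Beta(16, 11)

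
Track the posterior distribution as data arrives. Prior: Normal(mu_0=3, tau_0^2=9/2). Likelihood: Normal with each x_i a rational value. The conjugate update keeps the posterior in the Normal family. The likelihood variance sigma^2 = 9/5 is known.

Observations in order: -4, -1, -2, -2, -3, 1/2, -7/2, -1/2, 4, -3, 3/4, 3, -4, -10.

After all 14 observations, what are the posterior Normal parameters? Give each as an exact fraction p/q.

obs 1: x=-4 → posterior Normal(-2, 9/7)
obs 2: x=-1 → posterior Normal(-19/12, 3/4)
obs 3: x=-2 → posterior Normal(-29/17, 9/17)
obs 4: x=-2 → posterior Normal(-39/22, 9/22)
obs 5: x=-3 → posterior Normal(-2, 1/3)
obs 6: x=1/2 → posterior Normal(-103/64, 9/32)
obs 7: x=-7/2 → posterior Normal(-69/37, 9/37)
obs 8: x=-1/2 → posterior Normal(-143/84, 3/14)
obs 9: x=4 → posterior Normal(-103/94, 9/47)
obs 10: x=-3 → posterior Normal(-133/104, 9/52)
obs 11: x=3/4 → posterior Normal(-251/228, 3/19)
obs 12: x=3 → posterior Normal(-191/248, 9/62)
obs 13: x=-4 → posterior Normal(-271/268, 9/67)
obs 14: x=-10 → posterior Normal(-157/96, 1/8)

mu_0=-157/96, tau_0^2=1/8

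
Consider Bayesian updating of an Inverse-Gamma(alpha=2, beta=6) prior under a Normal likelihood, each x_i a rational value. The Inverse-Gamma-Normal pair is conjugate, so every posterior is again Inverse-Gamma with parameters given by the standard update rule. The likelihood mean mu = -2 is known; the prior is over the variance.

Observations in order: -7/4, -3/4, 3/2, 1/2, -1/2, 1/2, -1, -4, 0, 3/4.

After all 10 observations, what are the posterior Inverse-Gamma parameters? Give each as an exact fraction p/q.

alpha=7, beta=915/32

obs 1: x=-7/4 → posterior Inverse-Gamma(5/2, 193/32)
obs 2: x=-3/4 → posterior Inverse-Gamma(3, 109/16)
obs 3: x=3/2 → posterior Inverse-Gamma(7/2, 207/16)
obs 4: x=1/2 → posterior Inverse-Gamma(4, 257/16)
obs 5: x=-1/2 → posterior Inverse-Gamma(9/2, 275/16)
obs 6: x=1/2 → posterior Inverse-Gamma(5, 325/16)
obs 7: x=-1 → posterior Inverse-Gamma(11/2, 333/16)
obs 8: x=-4 → posterior Inverse-Gamma(6, 365/16)
obs 9: x=0 → posterior Inverse-Gamma(13/2, 397/16)
obs 10: x=3/4 → posterior Inverse-Gamma(7, 915/32)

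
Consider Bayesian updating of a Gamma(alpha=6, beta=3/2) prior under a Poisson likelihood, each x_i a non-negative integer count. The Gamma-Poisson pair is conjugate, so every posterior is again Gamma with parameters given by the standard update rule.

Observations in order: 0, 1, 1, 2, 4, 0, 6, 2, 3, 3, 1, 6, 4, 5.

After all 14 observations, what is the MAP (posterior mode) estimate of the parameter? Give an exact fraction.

86/31

obs 1: x=0 → posterior Gamma(6, 5/2)
obs 2: x=1 → posterior Gamma(7, 7/2)
obs 3: x=1 → posterior Gamma(8, 9/2)
obs 4: x=2 → posterior Gamma(10, 11/2)
obs 5: x=4 → posterior Gamma(14, 13/2)
obs 6: x=0 → posterior Gamma(14, 15/2)
obs 7: x=6 → posterior Gamma(20, 17/2)
obs 8: x=2 → posterior Gamma(22, 19/2)
obs 9: x=3 → posterior Gamma(25, 21/2)
obs 10: x=3 → posterior Gamma(28, 23/2)
obs 11: x=1 → posterior Gamma(29, 25/2)
obs 12: x=6 → posterior Gamma(35, 27/2)
obs 13: x=4 → posterior Gamma(39, 29/2)
obs 14: x=5 → posterior Gamma(44, 31/2)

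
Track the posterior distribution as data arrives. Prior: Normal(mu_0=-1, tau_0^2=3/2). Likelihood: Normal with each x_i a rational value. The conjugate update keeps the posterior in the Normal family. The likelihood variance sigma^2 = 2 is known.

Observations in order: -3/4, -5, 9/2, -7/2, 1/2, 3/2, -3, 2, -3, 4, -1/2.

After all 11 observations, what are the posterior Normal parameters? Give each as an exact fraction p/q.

obs 1: x=-3/4 → posterior Normal(-25/28, 6/7)
obs 2: x=-5 → posterior Normal(-17/8, 3/5)
obs 3: x=9/2 → posterior Normal(-31/52, 6/13)
obs 4: x=-7/2 → posterior Normal(-73/64, 3/8)
obs 5: x=1/2 → posterior Normal(-67/76, 6/19)
obs 6: x=3/2 → posterior Normal(-49/88, 3/11)
obs 7: x=-3 → posterior Normal(-17/20, 6/25)
obs 8: x=2 → posterior Normal(-61/112, 3/14)
obs 9: x=-3 → posterior Normal(-97/124, 6/31)
obs 10: x=4 → posterior Normal(-49/136, 3/17)
obs 11: x=-1/2 → posterior Normal(-55/148, 6/37)

mu_0=-55/148, tau_0^2=6/37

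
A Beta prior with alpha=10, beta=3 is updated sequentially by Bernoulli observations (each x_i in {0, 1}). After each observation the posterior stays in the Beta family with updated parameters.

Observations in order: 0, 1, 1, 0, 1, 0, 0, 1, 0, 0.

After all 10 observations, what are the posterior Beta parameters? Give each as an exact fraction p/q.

alpha=14, beta=9

obs 1: x=0 → posterior Beta(10, 4)
obs 2: x=1 → posterior Beta(11, 4)
obs 3: x=1 → posterior Beta(12, 4)
obs 4: x=0 → posterior Beta(12, 5)
obs 5: x=1 → posterior Beta(13, 5)
obs 6: x=0 → posterior Beta(13, 6)
obs 7: x=0 → posterior Beta(13, 7)
obs 8: x=1 → posterior Beta(14, 7)
obs 9: x=0 → posterior Beta(14, 8)
obs 10: x=0 → posterior Beta(14, 9)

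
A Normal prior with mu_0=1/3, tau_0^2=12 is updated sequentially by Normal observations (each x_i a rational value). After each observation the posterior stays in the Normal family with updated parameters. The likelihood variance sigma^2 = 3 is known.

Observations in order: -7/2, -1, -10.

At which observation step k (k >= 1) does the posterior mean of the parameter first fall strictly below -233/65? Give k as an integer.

obs 1: x=-7/2 → posterior Normal(-41/15, 12/5)
obs 2: x=-1 → posterior Normal(-53/27, 4/3)
obs 3: x=-10 → posterior Normal(-173/39, 12/13)

k = 3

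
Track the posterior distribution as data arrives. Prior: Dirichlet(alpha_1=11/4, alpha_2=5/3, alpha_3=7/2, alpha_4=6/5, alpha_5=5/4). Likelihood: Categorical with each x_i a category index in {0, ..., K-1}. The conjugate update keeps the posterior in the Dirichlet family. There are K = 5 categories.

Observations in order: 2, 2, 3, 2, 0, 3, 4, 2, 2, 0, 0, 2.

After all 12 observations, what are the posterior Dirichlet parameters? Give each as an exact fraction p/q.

obs 1: x=2 → posterior Dirichlet(11/4, 5/3, 9/2, 6/5, 5/4)
obs 2: x=2 → posterior Dirichlet(11/4, 5/3, 11/2, 6/5, 5/4)
obs 3: x=3 → posterior Dirichlet(11/4, 5/3, 11/2, 11/5, 5/4)
obs 4: x=2 → posterior Dirichlet(11/4, 5/3, 13/2, 11/5, 5/4)
obs 5: x=0 → posterior Dirichlet(15/4, 5/3, 13/2, 11/5, 5/4)
obs 6: x=3 → posterior Dirichlet(15/4, 5/3, 13/2, 16/5, 5/4)
obs 7: x=4 → posterior Dirichlet(15/4, 5/3, 13/2, 16/5, 9/4)
obs 8: x=2 → posterior Dirichlet(15/4, 5/3, 15/2, 16/5, 9/4)
obs 9: x=2 → posterior Dirichlet(15/4, 5/3, 17/2, 16/5, 9/4)
obs 10: x=0 → posterior Dirichlet(19/4, 5/3, 17/2, 16/5, 9/4)
obs 11: x=0 → posterior Dirichlet(23/4, 5/3, 17/2, 16/5, 9/4)
obs 12: x=2 → posterior Dirichlet(23/4, 5/3, 19/2, 16/5, 9/4)

alpha_1=23/4, alpha_2=5/3, alpha_3=19/2, alpha_4=16/5, alpha_5=9/4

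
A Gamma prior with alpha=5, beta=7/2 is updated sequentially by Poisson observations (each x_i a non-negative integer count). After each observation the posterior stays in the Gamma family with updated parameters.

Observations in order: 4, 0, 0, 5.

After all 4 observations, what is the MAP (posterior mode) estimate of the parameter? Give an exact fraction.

26/15

obs 1: x=4 → posterior Gamma(9, 9/2)
obs 2: x=0 → posterior Gamma(9, 11/2)
obs 3: x=0 → posterior Gamma(9, 13/2)
obs 4: x=5 → posterior Gamma(14, 15/2)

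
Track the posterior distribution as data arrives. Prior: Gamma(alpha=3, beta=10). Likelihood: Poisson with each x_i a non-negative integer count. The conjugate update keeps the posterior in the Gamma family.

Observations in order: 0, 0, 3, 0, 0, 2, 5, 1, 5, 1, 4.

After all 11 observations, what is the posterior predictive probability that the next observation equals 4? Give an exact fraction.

obs 1: x=0 → posterior Gamma(3, 11)
obs 2: x=0 → posterior Gamma(3, 12)
obs 3: x=3 → posterior Gamma(6, 13)
obs 4: x=0 → posterior Gamma(6, 14)
obs 5: x=0 → posterior Gamma(6, 15)
obs 6: x=2 → posterior Gamma(8, 16)
obs 7: x=5 → posterior Gamma(13, 17)
obs 8: x=1 → posterior Gamma(14, 18)
obs 9: x=5 → posterior Gamma(19, 19)
obs 10: x=1 → posterior Gamma(20, 20)
obs 11: x=4 → posterior Gamma(24, 21)

474799440760566925745230455881780775/19355529979239493226277147720934227968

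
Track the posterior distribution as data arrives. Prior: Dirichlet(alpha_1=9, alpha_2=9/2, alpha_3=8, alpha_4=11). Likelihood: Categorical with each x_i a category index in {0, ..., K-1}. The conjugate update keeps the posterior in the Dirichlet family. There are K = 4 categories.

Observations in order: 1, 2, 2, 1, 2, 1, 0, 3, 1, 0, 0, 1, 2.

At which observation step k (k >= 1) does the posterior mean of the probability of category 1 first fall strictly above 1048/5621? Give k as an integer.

k = 6

obs 1: x=1 → posterior Dirichlet(9, 11/2, 8, 11)
obs 2: x=2 → posterior Dirichlet(9, 11/2, 9, 11)
obs 3: x=2 → posterior Dirichlet(9, 11/2, 10, 11)
obs 4: x=1 → posterior Dirichlet(9, 13/2, 10, 11)
obs 5: x=2 → posterior Dirichlet(9, 13/2, 11, 11)
obs 6: x=1 → posterior Dirichlet(9, 15/2, 11, 11)
obs 7: x=0 → posterior Dirichlet(10, 15/2, 11, 11)
obs 8: x=3 → posterior Dirichlet(10, 15/2, 11, 12)
obs 9: x=1 → posterior Dirichlet(10, 17/2, 11, 12)
obs 10: x=0 → posterior Dirichlet(11, 17/2, 11, 12)
obs 11: x=0 → posterior Dirichlet(12, 17/2, 11, 12)
obs 12: x=1 → posterior Dirichlet(12, 19/2, 11, 12)
obs 13: x=2 → posterior Dirichlet(12, 19/2, 12, 12)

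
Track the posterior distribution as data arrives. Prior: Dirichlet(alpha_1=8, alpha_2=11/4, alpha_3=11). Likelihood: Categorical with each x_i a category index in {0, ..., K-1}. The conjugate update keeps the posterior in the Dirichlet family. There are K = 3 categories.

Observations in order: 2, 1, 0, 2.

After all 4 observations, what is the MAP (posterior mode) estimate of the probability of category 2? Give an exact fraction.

48/91

obs 1: x=2 → posterior Dirichlet(8, 11/4, 12)
obs 2: x=1 → posterior Dirichlet(8, 15/4, 12)
obs 3: x=0 → posterior Dirichlet(9, 15/4, 12)
obs 4: x=2 → posterior Dirichlet(9, 15/4, 13)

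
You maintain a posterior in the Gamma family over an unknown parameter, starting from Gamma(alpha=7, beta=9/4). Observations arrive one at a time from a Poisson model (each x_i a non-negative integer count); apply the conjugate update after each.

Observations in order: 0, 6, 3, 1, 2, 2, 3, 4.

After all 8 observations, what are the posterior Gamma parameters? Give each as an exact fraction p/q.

alpha=28, beta=41/4

obs 1: x=0 → posterior Gamma(7, 13/4)
obs 2: x=6 → posterior Gamma(13, 17/4)
obs 3: x=3 → posterior Gamma(16, 21/4)
obs 4: x=1 → posterior Gamma(17, 25/4)
obs 5: x=2 → posterior Gamma(19, 29/4)
obs 6: x=2 → posterior Gamma(21, 33/4)
obs 7: x=3 → posterior Gamma(24, 37/4)
obs 8: x=4 → posterior Gamma(28, 41/4)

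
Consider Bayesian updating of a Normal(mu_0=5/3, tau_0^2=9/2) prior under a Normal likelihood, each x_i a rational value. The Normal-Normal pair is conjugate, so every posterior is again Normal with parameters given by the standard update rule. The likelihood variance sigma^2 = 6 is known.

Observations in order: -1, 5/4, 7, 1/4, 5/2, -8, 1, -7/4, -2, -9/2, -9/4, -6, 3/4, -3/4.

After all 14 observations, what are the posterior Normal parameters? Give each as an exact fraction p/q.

mu_0=-203/276, tau_0^2=9/23

obs 1: x=-1 → posterior Normal(11/21, 18/7)
obs 2: x=5/4 → posterior Normal(89/120, 9/5)
obs 3: x=7 → posterior Normal(341/156, 18/13)
obs 4: x=1/4 → posterior Normal(175/96, 9/8)
obs 5: x=5/2 → posterior Normal(110/57, 18/19)
obs 6: x=-8 → posterior Normal(19/33, 9/11)
obs 7: x=1 → posterior Normal(47/75, 18/25)
obs 8: x=-7/4 → posterior Normal(125/336, 9/14)
obs 9: x=-2 → posterior Normal(53/372, 18/31)
obs 10: x=-9/2 → posterior Normal(-109/408, 9/17)
obs 11: x=-9/4 → posterior Normal(-95/222, 18/37)
obs 12: x=-6 → posterior Normal(-203/240, 9/20)
obs 13: x=3/4 → posterior Normal(-379/516, 18/43)
obs 14: x=-3/4 → posterior Normal(-203/276, 9/23)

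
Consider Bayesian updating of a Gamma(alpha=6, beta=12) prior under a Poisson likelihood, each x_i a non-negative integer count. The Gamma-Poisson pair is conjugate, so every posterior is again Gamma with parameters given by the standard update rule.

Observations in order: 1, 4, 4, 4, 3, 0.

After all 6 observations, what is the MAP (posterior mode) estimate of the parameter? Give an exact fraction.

obs 1: x=1 → posterior Gamma(7, 13)
obs 2: x=4 → posterior Gamma(11, 14)
obs 3: x=4 → posterior Gamma(15, 15)
obs 4: x=4 → posterior Gamma(19, 16)
obs 5: x=3 → posterior Gamma(22, 17)
obs 6: x=0 → posterior Gamma(22, 18)

7/6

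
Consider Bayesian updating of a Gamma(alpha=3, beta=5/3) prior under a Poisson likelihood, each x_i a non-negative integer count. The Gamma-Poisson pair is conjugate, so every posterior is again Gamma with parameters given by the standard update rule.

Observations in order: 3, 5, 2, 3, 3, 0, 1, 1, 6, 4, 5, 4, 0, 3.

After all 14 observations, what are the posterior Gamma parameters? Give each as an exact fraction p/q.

obs 1: x=3 → posterior Gamma(6, 8/3)
obs 2: x=5 → posterior Gamma(11, 11/3)
obs 3: x=2 → posterior Gamma(13, 14/3)
obs 4: x=3 → posterior Gamma(16, 17/3)
obs 5: x=3 → posterior Gamma(19, 20/3)
obs 6: x=0 → posterior Gamma(19, 23/3)
obs 7: x=1 → posterior Gamma(20, 26/3)
obs 8: x=1 → posterior Gamma(21, 29/3)
obs 9: x=6 → posterior Gamma(27, 32/3)
obs 10: x=4 → posterior Gamma(31, 35/3)
obs 11: x=5 → posterior Gamma(36, 38/3)
obs 12: x=4 → posterior Gamma(40, 41/3)
obs 13: x=0 → posterior Gamma(40, 44/3)
obs 14: x=3 → posterior Gamma(43, 47/3)

alpha=43, beta=47/3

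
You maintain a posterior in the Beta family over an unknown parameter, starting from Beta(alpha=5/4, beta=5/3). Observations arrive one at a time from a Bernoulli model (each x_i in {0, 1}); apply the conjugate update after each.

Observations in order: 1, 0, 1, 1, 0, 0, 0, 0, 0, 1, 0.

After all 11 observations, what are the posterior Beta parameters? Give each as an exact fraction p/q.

alpha=21/4, beta=26/3

obs 1: x=1 → posterior Beta(9/4, 5/3)
obs 2: x=0 → posterior Beta(9/4, 8/3)
obs 3: x=1 → posterior Beta(13/4, 8/3)
obs 4: x=1 → posterior Beta(17/4, 8/3)
obs 5: x=0 → posterior Beta(17/4, 11/3)
obs 6: x=0 → posterior Beta(17/4, 14/3)
obs 7: x=0 → posterior Beta(17/4, 17/3)
obs 8: x=0 → posterior Beta(17/4, 20/3)
obs 9: x=0 → posterior Beta(17/4, 23/3)
obs 10: x=1 → posterior Beta(21/4, 23/3)
obs 11: x=0 → posterior Beta(21/4, 26/3)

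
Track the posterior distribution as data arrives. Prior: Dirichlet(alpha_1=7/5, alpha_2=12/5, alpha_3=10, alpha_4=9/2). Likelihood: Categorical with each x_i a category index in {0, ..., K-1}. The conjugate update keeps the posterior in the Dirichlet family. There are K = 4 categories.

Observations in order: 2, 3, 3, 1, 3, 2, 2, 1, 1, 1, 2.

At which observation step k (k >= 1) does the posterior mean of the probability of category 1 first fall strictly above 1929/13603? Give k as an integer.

k = 4

obs 1: x=2 → posterior Dirichlet(7/5, 12/5, 11, 9/2)
obs 2: x=3 → posterior Dirichlet(7/5, 12/5, 11, 11/2)
obs 3: x=3 → posterior Dirichlet(7/5, 12/5, 11, 13/2)
obs 4: x=1 → posterior Dirichlet(7/5, 17/5, 11, 13/2)
obs 5: x=3 → posterior Dirichlet(7/5, 17/5, 11, 15/2)
obs 6: x=2 → posterior Dirichlet(7/5, 17/5, 12, 15/2)
obs 7: x=2 → posterior Dirichlet(7/5, 17/5, 13, 15/2)
obs 8: x=1 → posterior Dirichlet(7/5, 22/5, 13, 15/2)
obs 9: x=1 → posterior Dirichlet(7/5, 27/5, 13, 15/2)
obs 10: x=1 → posterior Dirichlet(7/5, 32/5, 13, 15/2)
obs 11: x=2 → posterior Dirichlet(7/5, 32/5, 14, 15/2)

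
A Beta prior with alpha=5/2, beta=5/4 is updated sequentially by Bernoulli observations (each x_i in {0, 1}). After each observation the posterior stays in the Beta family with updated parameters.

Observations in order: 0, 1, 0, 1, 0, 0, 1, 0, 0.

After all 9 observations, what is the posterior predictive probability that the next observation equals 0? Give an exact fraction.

29/51

obs 1: x=0 → posterior Beta(5/2, 9/4)
obs 2: x=1 → posterior Beta(7/2, 9/4)
obs 3: x=0 → posterior Beta(7/2, 13/4)
obs 4: x=1 → posterior Beta(9/2, 13/4)
obs 5: x=0 → posterior Beta(9/2, 17/4)
obs 6: x=0 → posterior Beta(9/2, 21/4)
obs 7: x=1 → posterior Beta(11/2, 21/4)
obs 8: x=0 → posterior Beta(11/2, 25/4)
obs 9: x=0 → posterior Beta(11/2, 29/4)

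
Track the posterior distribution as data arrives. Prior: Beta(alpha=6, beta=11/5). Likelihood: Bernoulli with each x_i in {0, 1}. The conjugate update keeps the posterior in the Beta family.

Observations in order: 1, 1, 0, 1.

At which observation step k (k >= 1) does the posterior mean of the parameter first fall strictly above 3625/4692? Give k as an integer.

obs 1: x=1 → posterior Beta(7, 11/5)
obs 2: x=1 → posterior Beta(8, 11/5)
obs 3: x=0 → posterior Beta(8, 16/5)
obs 4: x=1 → posterior Beta(9, 16/5)

k = 2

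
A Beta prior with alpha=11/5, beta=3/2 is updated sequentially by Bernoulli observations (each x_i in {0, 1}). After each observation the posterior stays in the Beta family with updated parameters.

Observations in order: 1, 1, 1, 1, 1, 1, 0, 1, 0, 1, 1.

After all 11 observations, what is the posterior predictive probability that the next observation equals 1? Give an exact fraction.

16/21

obs 1: x=1 → posterior Beta(16/5, 3/2)
obs 2: x=1 → posterior Beta(21/5, 3/2)
obs 3: x=1 → posterior Beta(26/5, 3/2)
obs 4: x=1 → posterior Beta(31/5, 3/2)
obs 5: x=1 → posterior Beta(36/5, 3/2)
obs 6: x=1 → posterior Beta(41/5, 3/2)
obs 7: x=0 → posterior Beta(41/5, 5/2)
obs 8: x=1 → posterior Beta(46/5, 5/2)
obs 9: x=0 → posterior Beta(46/5, 7/2)
obs 10: x=1 → posterior Beta(51/5, 7/2)
obs 11: x=1 → posterior Beta(56/5, 7/2)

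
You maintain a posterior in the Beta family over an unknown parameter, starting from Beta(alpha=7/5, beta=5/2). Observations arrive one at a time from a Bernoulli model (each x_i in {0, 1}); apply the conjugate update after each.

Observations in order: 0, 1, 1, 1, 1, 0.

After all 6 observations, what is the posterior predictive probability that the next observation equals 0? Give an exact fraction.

obs 1: x=0 → posterior Beta(7/5, 7/2)
obs 2: x=1 → posterior Beta(12/5, 7/2)
obs 3: x=1 → posterior Beta(17/5, 7/2)
obs 4: x=1 → posterior Beta(22/5, 7/2)
obs 5: x=1 → posterior Beta(27/5, 7/2)
obs 6: x=0 → posterior Beta(27/5, 9/2)

5/11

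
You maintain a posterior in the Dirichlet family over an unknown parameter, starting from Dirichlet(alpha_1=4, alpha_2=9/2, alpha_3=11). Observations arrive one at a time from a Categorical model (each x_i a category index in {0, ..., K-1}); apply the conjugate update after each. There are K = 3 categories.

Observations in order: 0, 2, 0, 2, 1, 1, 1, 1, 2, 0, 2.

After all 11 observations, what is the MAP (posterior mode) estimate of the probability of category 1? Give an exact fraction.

obs 1: x=0 → posterior Dirichlet(5, 9/2, 11)
obs 2: x=2 → posterior Dirichlet(5, 9/2, 12)
obs 3: x=0 → posterior Dirichlet(6, 9/2, 12)
obs 4: x=2 → posterior Dirichlet(6, 9/2, 13)
obs 5: x=1 → posterior Dirichlet(6, 11/2, 13)
obs 6: x=1 → posterior Dirichlet(6, 13/2, 13)
obs 7: x=1 → posterior Dirichlet(6, 15/2, 13)
obs 8: x=1 → posterior Dirichlet(6, 17/2, 13)
obs 9: x=2 → posterior Dirichlet(6, 17/2, 14)
obs 10: x=0 → posterior Dirichlet(7, 17/2, 14)
obs 11: x=2 → posterior Dirichlet(7, 17/2, 15)

3/11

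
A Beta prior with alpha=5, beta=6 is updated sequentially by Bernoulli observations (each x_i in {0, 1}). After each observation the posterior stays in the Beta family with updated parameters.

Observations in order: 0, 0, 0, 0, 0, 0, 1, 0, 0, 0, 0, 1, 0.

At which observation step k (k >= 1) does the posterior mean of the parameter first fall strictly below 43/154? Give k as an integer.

k = 11

obs 1: x=0 → posterior Beta(5, 7)
obs 2: x=0 → posterior Beta(5, 8)
obs 3: x=0 → posterior Beta(5, 9)
obs 4: x=0 → posterior Beta(5, 10)
obs 5: x=0 → posterior Beta(5, 11)
obs 6: x=0 → posterior Beta(5, 12)
obs 7: x=1 → posterior Beta(6, 12)
obs 8: x=0 → posterior Beta(6, 13)
obs 9: x=0 → posterior Beta(6, 14)
obs 10: x=0 → posterior Beta(6, 15)
obs 11: x=0 → posterior Beta(6, 16)
obs 12: x=1 → posterior Beta(7, 16)
obs 13: x=0 → posterior Beta(7, 17)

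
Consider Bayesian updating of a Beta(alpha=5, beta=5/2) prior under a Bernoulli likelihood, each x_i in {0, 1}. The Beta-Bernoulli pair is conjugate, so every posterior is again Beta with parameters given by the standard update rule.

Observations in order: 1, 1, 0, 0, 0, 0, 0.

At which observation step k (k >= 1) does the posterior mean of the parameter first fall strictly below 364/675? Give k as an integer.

k = 6

obs 1: x=1 → posterior Beta(6, 5/2)
obs 2: x=1 → posterior Beta(7, 5/2)
obs 3: x=0 → posterior Beta(7, 7/2)
obs 4: x=0 → posterior Beta(7, 9/2)
obs 5: x=0 → posterior Beta(7, 11/2)
obs 6: x=0 → posterior Beta(7, 13/2)
obs 7: x=0 → posterior Beta(7, 15/2)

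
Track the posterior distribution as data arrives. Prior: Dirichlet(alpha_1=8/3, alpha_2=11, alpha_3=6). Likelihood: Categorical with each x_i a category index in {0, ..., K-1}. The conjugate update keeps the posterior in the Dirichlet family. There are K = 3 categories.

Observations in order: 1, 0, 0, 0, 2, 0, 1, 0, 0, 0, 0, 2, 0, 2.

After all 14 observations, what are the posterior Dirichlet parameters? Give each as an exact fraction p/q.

obs 1: x=1 → posterior Dirichlet(8/3, 12, 6)
obs 2: x=0 → posterior Dirichlet(11/3, 12, 6)
obs 3: x=0 → posterior Dirichlet(14/3, 12, 6)
obs 4: x=0 → posterior Dirichlet(17/3, 12, 6)
obs 5: x=2 → posterior Dirichlet(17/3, 12, 7)
obs 6: x=0 → posterior Dirichlet(20/3, 12, 7)
obs 7: x=1 → posterior Dirichlet(20/3, 13, 7)
obs 8: x=0 → posterior Dirichlet(23/3, 13, 7)
obs 9: x=0 → posterior Dirichlet(26/3, 13, 7)
obs 10: x=0 → posterior Dirichlet(29/3, 13, 7)
obs 11: x=0 → posterior Dirichlet(32/3, 13, 7)
obs 12: x=2 → posterior Dirichlet(32/3, 13, 8)
obs 13: x=0 → posterior Dirichlet(35/3, 13, 8)
obs 14: x=2 → posterior Dirichlet(35/3, 13, 9)

alpha_1=35/3, alpha_2=13, alpha_3=9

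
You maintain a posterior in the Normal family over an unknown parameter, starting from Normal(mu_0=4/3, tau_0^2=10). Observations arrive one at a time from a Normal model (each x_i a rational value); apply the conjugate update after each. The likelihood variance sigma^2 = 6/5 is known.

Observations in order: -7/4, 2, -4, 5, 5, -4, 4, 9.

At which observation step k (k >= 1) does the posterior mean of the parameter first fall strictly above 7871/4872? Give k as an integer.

obs 1: x=-7/4 → posterior Normal(-159/112, 15/14)
obs 2: x=2 → posterior Normal(41/212, 30/53)
obs 3: x=-4 → posterior Normal(-359/312, 5/13)
obs 4: x=5 → posterior Normal(141/412, 30/103)
obs 5: x=5 → posterior Normal(641/512, 15/64)
obs 6: x=-4 → posterior Normal(241/612, 10/51)
obs 7: x=4 → posterior Normal(641/712, 15/89)
obs 8: x=9 → posterior Normal(1541/812, 30/203)

k = 8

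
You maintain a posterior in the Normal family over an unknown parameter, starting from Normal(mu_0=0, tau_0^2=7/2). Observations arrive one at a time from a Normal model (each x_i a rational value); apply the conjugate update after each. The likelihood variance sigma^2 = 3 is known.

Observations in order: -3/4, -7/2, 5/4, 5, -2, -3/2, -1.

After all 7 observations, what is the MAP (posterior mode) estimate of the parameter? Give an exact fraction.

obs 1: x=-3/4 → posterior Normal(-21/52, 21/13)
obs 2: x=-7/2 → posterior Normal(-119/80, 21/20)
obs 3: x=5/4 → posterior Normal(-7/9, 7/9)
obs 4: x=5 → posterior Normal(7/17, 21/34)
obs 5: x=-2 → posterior Normal(0, 21/41)
obs 6: x=-3/2 → posterior Normal(-7/32, 7/16)
obs 7: x=-1 → posterior Normal(-7/22, 21/55)

-7/22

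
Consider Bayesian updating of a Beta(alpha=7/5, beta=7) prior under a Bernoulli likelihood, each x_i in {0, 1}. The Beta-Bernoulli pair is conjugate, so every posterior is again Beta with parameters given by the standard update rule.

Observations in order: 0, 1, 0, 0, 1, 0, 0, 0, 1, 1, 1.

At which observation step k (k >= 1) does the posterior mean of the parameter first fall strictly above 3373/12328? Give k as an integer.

k = 10

obs 1: x=0 → posterior Beta(7/5, 8)
obs 2: x=1 → posterior Beta(12/5, 8)
obs 3: x=0 → posterior Beta(12/5, 9)
obs 4: x=0 → posterior Beta(12/5, 10)
obs 5: x=1 → posterior Beta(17/5, 10)
obs 6: x=0 → posterior Beta(17/5, 11)
obs 7: x=0 → posterior Beta(17/5, 12)
obs 8: x=0 → posterior Beta(17/5, 13)
obs 9: x=1 → posterior Beta(22/5, 13)
obs 10: x=1 → posterior Beta(27/5, 13)
obs 11: x=1 → posterior Beta(32/5, 13)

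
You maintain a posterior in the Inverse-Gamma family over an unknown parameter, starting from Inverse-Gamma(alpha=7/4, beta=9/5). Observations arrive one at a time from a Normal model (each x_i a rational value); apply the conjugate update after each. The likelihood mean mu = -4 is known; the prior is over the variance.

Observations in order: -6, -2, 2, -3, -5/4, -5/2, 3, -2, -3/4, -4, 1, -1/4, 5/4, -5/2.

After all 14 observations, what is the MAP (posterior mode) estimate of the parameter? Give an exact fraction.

3817/390

obs 1: x=-6 → posterior Inverse-Gamma(9/4, 19/5)
obs 2: x=-2 → posterior Inverse-Gamma(11/4, 29/5)
obs 3: x=2 → posterior Inverse-Gamma(13/4, 119/5)
obs 4: x=-3 → posterior Inverse-Gamma(15/4, 243/10)
obs 5: x=-5/4 → posterior Inverse-Gamma(17/4, 4493/160)
obs 6: x=-5/2 → posterior Inverse-Gamma(19/4, 4673/160)
obs 7: x=3 → posterior Inverse-Gamma(21/4, 8593/160)
obs 8: x=-2 → posterior Inverse-Gamma(23/4, 8913/160)
obs 9: x=-3/4 → posterior Inverse-Gamma(25/4, 4879/80)
obs 10: x=-4 → posterior Inverse-Gamma(27/4, 4879/80)
obs 11: x=1 → posterior Inverse-Gamma(29/4, 5879/80)
obs 12: x=-1/4 → posterior Inverse-Gamma(31/4, 12883/160)
obs 13: x=5/4 → posterior Inverse-Gamma(33/4, 943/10)
obs 14: x=-5/2 → posterior Inverse-Gamma(35/4, 3817/40)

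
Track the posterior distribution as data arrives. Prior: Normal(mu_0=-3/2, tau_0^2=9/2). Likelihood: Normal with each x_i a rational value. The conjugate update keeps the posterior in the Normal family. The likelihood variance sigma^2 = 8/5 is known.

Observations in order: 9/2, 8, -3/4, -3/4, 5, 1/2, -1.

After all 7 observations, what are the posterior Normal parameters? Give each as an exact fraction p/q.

mu_0=1347/662, tau_0^2=72/331

obs 1: x=9/2 → posterior Normal(357/122, 72/61)
obs 2: x=8 → posterior Normal(1077/212, 36/53)
obs 3: x=-3/4 → posterior Normal(2019/604, 72/151)
obs 4: x=-3/4 → posterior Normal(471/196, 18/49)
obs 5: x=5 → posterior Normal(696/241, 72/241)
obs 6: x=1/2 → posterior Normal(1437/572, 36/143)
obs 7: x=-1 → posterior Normal(1347/662, 72/331)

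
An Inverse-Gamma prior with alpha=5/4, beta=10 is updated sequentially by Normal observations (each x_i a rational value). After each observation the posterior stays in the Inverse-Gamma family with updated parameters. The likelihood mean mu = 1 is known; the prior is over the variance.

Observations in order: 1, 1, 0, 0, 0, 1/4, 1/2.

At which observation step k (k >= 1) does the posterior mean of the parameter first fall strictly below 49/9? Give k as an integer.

obs 1: x=1 → posterior Inverse-Gamma(7/4, 10)
obs 2: x=1 → posterior Inverse-Gamma(9/4, 10)
obs 3: x=0 → posterior Inverse-Gamma(11/4, 21/2)
obs 4: x=0 → posterior Inverse-Gamma(13/4, 11)
obs 5: x=0 → posterior Inverse-Gamma(15/4, 23/2)
obs 6: x=1/4 → posterior Inverse-Gamma(17/4, 377/32)
obs 7: x=1/2 → posterior Inverse-Gamma(19/4, 381/32)

k = 4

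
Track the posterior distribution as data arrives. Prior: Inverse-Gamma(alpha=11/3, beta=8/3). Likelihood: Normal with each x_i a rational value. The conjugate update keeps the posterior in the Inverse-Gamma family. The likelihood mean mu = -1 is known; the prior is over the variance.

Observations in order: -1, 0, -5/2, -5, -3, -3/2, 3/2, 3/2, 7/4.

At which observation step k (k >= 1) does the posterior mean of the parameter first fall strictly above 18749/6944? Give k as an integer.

obs 1: x=-1 → posterior Inverse-Gamma(25/6, 8/3)
obs 2: x=0 → posterior Inverse-Gamma(14/3, 19/6)
obs 3: x=-5/2 → posterior Inverse-Gamma(31/6, 103/24)
obs 4: x=-5 → posterior Inverse-Gamma(17/3, 295/24)
obs 5: x=-3 → posterior Inverse-Gamma(37/6, 343/24)
obs 6: x=-3/2 → posterior Inverse-Gamma(20/3, 173/12)
obs 7: x=3/2 → posterior Inverse-Gamma(43/6, 421/24)
obs 8: x=3/2 → posterior Inverse-Gamma(23/3, 62/3)
obs 9: x=7/4 → posterior Inverse-Gamma(49/6, 2347/96)

k = 5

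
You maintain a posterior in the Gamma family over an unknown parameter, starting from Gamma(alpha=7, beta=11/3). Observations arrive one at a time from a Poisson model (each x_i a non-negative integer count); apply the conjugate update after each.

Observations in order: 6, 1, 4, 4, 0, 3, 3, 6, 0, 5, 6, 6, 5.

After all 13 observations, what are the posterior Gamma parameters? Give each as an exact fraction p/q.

alpha=56, beta=50/3

obs 1: x=6 → posterior Gamma(13, 14/3)
obs 2: x=1 → posterior Gamma(14, 17/3)
obs 3: x=4 → posterior Gamma(18, 20/3)
obs 4: x=4 → posterior Gamma(22, 23/3)
obs 5: x=0 → posterior Gamma(22, 26/3)
obs 6: x=3 → posterior Gamma(25, 29/3)
obs 7: x=3 → posterior Gamma(28, 32/3)
obs 8: x=6 → posterior Gamma(34, 35/3)
obs 9: x=0 → posterior Gamma(34, 38/3)
obs 10: x=5 → posterior Gamma(39, 41/3)
obs 11: x=6 → posterior Gamma(45, 44/3)
obs 12: x=6 → posterior Gamma(51, 47/3)
obs 13: x=5 → posterior Gamma(56, 50/3)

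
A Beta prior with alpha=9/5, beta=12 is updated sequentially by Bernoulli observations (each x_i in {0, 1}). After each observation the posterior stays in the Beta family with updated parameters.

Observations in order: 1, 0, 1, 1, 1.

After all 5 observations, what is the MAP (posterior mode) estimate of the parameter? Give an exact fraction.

obs 1: x=1 → posterior Beta(14/5, 12)
obs 2: x=0 → posterior Beta(14/5, 13)
obs 3: x=1 → posterior Beta(19/5, 13)
obs 4: x=1 → posterior Beta(24/5, 13)
obs 5: x=1 → posterior Beta(29/5, 13)

2/7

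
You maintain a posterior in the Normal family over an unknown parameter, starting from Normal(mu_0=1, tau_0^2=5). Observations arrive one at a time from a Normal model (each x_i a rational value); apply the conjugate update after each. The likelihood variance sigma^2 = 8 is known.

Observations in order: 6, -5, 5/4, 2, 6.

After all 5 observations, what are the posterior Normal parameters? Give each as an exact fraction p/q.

obs 1: x=6 → posterior Normal(38/13, 40/13)
obs 2: x=-5 → posterior Normal(13/18, 20/9)
obs 3: x=5/4 → posterior Normal(77/92, 40/23)
obs 4: x=2 → posterior Normal(117/112, 10/7)
obs 5: x=6 → posterior Normal(79/44, 40/33)

mu_0=79/44, tau_0^2=40/33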